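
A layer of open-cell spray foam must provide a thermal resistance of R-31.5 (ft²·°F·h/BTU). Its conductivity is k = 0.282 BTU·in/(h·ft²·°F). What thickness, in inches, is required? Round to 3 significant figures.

L = R × k = 31.5 × 0.282 = 8.883 in

8.88 in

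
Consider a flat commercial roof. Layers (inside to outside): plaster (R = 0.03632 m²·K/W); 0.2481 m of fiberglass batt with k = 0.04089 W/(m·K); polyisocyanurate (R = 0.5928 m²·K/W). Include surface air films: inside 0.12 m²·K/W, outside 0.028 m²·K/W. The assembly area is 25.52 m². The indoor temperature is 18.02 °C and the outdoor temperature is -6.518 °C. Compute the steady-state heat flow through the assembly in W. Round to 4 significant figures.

91.49 W

0.2481/0.04089 = 6.0675
R_total = 0.12 + 0.03632 + 6.0675 + 0.5928 + 0.028 = 6.8446 m²·K/W
Q = A·ΔT/R = 25.52 × (18.02 − (-6.518)) / 6.8446 = 91.489 W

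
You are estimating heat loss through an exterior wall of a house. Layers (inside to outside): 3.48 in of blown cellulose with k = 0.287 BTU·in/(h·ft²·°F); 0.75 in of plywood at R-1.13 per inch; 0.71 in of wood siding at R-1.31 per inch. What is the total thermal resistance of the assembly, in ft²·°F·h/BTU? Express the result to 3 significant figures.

3.48/0.287 = 12.13
0.75 × 1.13 = 0.8475
0.71 × 1.31 = 0.9301
R_total = 12.13 + 0.8475 + 0.9301 = 13.9 ft²·°F·h/BTU

13.9 ft²·°F·h/BTU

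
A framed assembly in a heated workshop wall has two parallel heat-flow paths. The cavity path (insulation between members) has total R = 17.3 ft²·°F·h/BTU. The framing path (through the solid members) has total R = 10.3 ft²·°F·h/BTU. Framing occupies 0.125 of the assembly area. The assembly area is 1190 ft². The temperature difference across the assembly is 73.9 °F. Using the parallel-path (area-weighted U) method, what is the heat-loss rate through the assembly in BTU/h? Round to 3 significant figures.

5520 BTU/h

U_eff = 0.875/17.3 + 0.125/10.3 = 0.05058 + 0.01214 = 0.06271
R_eff = 1/U_eff = 15.95 ft²·°F·h/BTU
Q = 1190 × 73.9 / 15.95 = 5515 BTU/h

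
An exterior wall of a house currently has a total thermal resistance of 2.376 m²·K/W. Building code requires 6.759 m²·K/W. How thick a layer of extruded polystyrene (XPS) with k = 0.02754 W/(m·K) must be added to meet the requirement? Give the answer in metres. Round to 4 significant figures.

0.1207 m

ΔR = 6.759 − 2.376 = 4.383 m²·K/W
L = ΔR × k = 4.383 × 0.02754 = 0.12071 m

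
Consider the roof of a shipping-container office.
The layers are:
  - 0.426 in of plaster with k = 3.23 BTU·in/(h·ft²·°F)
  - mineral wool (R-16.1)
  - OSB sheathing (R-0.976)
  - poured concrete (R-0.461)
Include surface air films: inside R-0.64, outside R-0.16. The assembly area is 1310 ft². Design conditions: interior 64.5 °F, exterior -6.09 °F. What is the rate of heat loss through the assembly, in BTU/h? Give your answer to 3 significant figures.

0.426/3.23 = 0.1319
R_total = 0.64 + 0.1319 + 16.1 + 0.976 + 0.461 + 0.16 = 18.47 ft²·°F·h/BTU
Q = A·ΔT/R = 1310 × (64.5 − (-6.09)) / 18.47 = 5007 BTU/h

5010 BTU/h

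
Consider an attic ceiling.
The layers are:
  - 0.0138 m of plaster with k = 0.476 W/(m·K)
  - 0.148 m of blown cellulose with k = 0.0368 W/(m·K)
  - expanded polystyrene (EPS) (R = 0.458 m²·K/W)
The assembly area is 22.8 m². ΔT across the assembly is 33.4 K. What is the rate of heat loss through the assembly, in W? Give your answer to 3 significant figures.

0.0138/0.476 = 0.02899
0.148/0.0368 = 4.022
R_total = 0.02899 + 4.022 + 0.458 = 4.509 m²·K/W
Q = A·ΔT/R = 22.8 × 33.4 / 4.509 = 168.9 W

169 W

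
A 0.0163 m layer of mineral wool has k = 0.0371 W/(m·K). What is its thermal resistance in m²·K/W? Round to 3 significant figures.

0.439 m²·K/W

R = L/k = 0.0163/0.0371 = 0.4394 m²·K/W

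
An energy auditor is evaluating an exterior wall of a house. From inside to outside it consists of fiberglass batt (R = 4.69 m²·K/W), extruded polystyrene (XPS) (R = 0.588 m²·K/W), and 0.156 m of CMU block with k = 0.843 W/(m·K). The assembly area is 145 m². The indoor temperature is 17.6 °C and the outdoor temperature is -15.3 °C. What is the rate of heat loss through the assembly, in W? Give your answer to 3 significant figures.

0.156/0.843 = 0.1851
R_total = 4.69 + 0.588 + 0.1851 = 5.463 m²·K/W
Q = A·ΔT/R = 145 × (17.6 − (-15.3)) / 5.463 = 873.2 W

873 W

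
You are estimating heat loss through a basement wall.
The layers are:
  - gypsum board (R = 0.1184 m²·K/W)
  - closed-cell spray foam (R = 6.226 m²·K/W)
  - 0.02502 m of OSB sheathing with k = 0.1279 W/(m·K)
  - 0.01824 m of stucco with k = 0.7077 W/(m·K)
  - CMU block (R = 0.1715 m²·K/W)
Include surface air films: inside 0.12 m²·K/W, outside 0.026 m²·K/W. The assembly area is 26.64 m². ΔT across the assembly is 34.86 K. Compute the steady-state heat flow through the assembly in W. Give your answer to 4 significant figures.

134.9 W

0.02502/0.1279 = 0.19562
0.01824/0.7077 = 0.025774
R_total = 0.12 + 0.1184 + 6.226 + 0.19562 + 0.025774 + 0.1715 + 0.026 = 6.8833 m²·K/W
Q = A·ΔT/R = 26.64 × 34.86 / 6.8833 = 134.92 W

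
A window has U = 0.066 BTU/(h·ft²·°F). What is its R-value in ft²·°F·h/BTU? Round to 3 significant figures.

15.2 ft²·°F·h/BTU

R = 1/U = 1/0.066 = 15.15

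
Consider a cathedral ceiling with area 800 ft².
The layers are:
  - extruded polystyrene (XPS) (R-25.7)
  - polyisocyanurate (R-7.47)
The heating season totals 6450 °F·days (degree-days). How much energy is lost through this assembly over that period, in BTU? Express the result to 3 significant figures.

R_total = 25.7 + 7.47 = 33.17 ft²·°F·h/BTU
E = A × HDD × 24 / R = 800 × 6450 × 24 / 33.17 = 3733000 BTU

3730000 BTU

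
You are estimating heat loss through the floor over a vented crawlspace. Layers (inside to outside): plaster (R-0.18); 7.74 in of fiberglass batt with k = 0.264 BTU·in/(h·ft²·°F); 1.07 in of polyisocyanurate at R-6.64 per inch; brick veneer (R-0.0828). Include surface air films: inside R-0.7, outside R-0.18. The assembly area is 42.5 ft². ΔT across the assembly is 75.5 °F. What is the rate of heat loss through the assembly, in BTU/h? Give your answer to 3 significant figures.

7.74/0.264 = 29.32
1.07 × 6.64 = 7.105
R_total = 0.7 + 0.18 + 29.32 + 7.105 + 0.0828 + 0.18 = 37.57 ft²·°F·h/BTU
Q = A·ΔT/R = 42.5 × 75.5 / 37.57 = 85.42 BTU/h

85.4 BTU/h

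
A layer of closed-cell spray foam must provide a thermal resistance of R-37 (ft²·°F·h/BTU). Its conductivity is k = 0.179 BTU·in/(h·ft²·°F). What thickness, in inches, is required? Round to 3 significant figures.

L = R × k = 37 × 0.179 = 6.623 in

6.62 in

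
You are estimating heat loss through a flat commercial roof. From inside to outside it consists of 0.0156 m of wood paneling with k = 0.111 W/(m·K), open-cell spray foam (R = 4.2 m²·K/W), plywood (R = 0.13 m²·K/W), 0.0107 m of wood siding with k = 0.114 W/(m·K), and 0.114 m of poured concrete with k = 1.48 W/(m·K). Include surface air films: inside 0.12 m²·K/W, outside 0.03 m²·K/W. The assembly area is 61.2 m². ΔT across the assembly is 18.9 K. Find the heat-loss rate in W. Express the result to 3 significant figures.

0.0156/0.111 = 0.1405
0.0107/0.114 = 0.09386
0.114/1.48 = 0.07703
R_total = 0.12 + 0.1405 + 4.2 + 0.13 + 0.09386 + 0.07703 + 0.03 = 4.791 m²·K/W
Q = A·ΔT/R = 61.2 × 18.9 / 4.791 = 241.4 W

241 W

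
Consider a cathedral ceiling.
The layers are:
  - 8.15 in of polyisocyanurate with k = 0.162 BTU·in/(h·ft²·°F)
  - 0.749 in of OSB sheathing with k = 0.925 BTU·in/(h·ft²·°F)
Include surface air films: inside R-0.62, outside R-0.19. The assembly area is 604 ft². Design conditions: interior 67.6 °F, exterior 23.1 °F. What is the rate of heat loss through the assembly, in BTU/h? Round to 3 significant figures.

518 BTU/h

8.15/0.162 = 50.31
0.749/0.925 = 0.8097
R_total = 0.62 + 50.31 + 0.8097 + 0.19 = 51.93 ft²·°F·h/BTU
Q = A·ΔT/R = 604 × (67.6 − 23.1) / 51.93 = 517.6 BTU/h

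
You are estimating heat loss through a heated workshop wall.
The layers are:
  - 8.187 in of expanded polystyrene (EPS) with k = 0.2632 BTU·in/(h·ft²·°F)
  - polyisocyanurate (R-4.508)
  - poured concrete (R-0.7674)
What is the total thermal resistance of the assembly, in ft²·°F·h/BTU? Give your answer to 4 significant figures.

36.38 ft²·°F·h/BTU

8.187/0.2632 = 31.106
R_total = 31.106 + 4.508 + 0.7674 = 36.381 ft²·°F·h/BTU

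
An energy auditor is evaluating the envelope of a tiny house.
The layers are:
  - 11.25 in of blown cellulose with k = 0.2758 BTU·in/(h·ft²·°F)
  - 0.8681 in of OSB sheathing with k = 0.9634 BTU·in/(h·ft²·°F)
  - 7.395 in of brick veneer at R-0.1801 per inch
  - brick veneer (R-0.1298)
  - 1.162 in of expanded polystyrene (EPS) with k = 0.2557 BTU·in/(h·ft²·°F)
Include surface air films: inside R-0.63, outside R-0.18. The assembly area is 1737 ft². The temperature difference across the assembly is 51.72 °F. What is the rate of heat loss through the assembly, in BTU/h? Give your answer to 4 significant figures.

1852 BTU/h

11.25/0.2758 = 40.79
0.8681/0.9634 = 0.90108
7.395 × 0.1801 = 1.3318
1.162/0.2557 = 4.5444
R_total = 0.63 + 40.79 + 0.90108 + 1.3318 + 0.1298 + 4.5444 + 0.18 = 48.508 ft²·°F·h/BTU
Q = A·ΔT/R = 1737 × 51.72 / 48.508 = 1852 BTU/h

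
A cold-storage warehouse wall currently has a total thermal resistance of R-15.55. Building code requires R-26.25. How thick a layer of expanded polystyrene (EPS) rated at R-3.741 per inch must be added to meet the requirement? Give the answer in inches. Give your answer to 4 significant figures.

ΔR = 26.25 − 15.55 = 10.7 ft²·°F·h/BTU
L = ΔR / (R/in) = 10.7/3.741 = 2.8602 in

2.860 in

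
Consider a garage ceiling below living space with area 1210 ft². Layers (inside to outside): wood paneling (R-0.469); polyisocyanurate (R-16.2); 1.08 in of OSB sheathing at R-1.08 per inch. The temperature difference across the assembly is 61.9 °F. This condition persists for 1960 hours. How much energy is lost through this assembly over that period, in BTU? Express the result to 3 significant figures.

8230000 BTU

1.08 × 1.08 = 1.166
R_total = 0.469 + 16.2 + 1.166 = 17.84 ft²·°F·h/BTU
Q = 1210 × 61.9 / 17.84 = 4199 BTU/h
E = 4199 × 1960 = 8231000 BTU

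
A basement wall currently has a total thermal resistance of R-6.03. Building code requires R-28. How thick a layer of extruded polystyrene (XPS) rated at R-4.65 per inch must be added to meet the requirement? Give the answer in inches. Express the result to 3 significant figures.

ΔR = 28 − 6.03 = 21.97 ft²·°F·h/BTU
L = ΔR / (R/in) = 21.97/4.65 = 4.725 in

4.72 in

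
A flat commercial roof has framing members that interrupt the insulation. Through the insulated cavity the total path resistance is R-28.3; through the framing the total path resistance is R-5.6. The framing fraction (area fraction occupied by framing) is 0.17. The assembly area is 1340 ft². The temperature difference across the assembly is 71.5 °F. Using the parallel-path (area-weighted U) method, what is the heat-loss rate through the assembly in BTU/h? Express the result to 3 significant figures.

U_eff = 0.83/28.3 + 0.17/5.6 = 0.02933 + 0.03036 = 0.05969
R_eff = 1/U_eff = 16.75 ft²·°F·h/BTU
Q = 1340 × 71.5 / 16.75 = 5718 BTU/h

5720 BTU/h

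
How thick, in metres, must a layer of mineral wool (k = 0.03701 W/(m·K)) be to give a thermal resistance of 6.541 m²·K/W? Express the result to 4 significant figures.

0.2421 m

L = R·k = 6.541 × 0.03701 = 0.24208 m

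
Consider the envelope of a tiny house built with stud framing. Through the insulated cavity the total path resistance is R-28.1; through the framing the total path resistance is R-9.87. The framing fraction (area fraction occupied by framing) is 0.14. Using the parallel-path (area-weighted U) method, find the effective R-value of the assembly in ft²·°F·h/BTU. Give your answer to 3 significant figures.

U_eff = 0.86/28.1 + 0.14/9.87 = 0.0306 + 0.01418 = 0.04479
R_eff = 1/U_eff = 22.33 ft²·°F·h/BTU

22.3 ft²·°F·h/BTU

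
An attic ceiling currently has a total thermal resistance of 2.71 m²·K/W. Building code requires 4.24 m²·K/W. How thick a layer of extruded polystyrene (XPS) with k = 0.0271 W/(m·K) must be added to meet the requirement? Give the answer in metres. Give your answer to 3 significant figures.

ΔR = 4.24 − 2.71 = 1.53 m²·K/W
L = ΔR × k = 1.53 × 0.0271 = 0.04146 m

0.0415 m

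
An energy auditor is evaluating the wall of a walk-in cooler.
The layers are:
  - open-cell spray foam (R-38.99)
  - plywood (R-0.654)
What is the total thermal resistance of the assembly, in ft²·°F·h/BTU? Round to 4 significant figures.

R_total = 38.99 + 0.654 = 39.644 ft²·°F·h/BTU

39.64 ft²·°F·h/BTU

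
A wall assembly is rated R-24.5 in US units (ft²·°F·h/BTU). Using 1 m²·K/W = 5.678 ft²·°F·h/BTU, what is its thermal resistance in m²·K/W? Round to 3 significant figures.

4.31 m²·K/W

R_SI = 24.5/5.678 = 4.315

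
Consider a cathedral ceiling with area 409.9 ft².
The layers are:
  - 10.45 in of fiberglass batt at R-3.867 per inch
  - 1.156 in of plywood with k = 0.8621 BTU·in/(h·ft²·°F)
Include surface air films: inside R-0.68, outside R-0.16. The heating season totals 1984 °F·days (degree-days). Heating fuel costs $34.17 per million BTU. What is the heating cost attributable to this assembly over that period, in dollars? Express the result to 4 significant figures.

10.45 × 3.867 = 40.41
1.156/0.8621 = 1.3409
R_total = 0.68 + 40.41 + 1.3409 + 0.16 = 42.591 ft²·°F·h/BTU
E = A × HDD × 24 / R = 409.9 × 1984 × 24 / 42.591 = 458260 BTU
Cost = 458260/10⁶ × 34.17 = $15.659

15.66 dollars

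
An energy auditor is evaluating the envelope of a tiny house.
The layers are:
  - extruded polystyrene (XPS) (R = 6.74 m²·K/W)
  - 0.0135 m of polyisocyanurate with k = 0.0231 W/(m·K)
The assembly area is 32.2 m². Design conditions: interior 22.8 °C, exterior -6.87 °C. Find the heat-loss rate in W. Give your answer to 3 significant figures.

130 W

0.0135/0.0231 = 0.5844
R_total = 6.74 + 0.5844 = 7.324 m²·K/W
Q = A·ΔT/R = 32.2 × (22.8 − (-6.87)) / 7.324 = 130.4 W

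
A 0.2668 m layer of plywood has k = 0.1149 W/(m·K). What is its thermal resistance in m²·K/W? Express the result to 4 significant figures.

2.322 m²·K/W

R = L/k = 0.2668/0.1149 = 2.322 m²·K/W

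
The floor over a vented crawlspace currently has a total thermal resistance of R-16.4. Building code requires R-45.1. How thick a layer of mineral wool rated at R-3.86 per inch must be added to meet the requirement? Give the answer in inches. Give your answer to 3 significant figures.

7.44 in

ΔR = 45.1 − 16.4 = 28.7 ft²·°F·h/BTU
L = ΔR / (R/in) = 28.7/3.86 = 7.435 in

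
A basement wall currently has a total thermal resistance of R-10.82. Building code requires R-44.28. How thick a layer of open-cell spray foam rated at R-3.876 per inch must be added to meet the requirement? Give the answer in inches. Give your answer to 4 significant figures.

8.633 in

ΔR = 44.28 − 10.82 = 33.46 ft²·°F·h/BTU
L = ΔR / (R/in) = 33.46/3.876 = 8.6326 in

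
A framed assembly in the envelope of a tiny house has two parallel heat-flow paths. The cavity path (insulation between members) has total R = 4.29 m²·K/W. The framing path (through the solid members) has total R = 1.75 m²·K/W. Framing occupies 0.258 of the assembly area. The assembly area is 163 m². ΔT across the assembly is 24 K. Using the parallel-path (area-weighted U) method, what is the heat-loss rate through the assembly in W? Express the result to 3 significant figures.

1250 W

U_eff = 0.742/4.29 + 0.258/1.75 = 0.173 + 0.1474 = 0.3204
R_eff = 1/U_eff = 3.121 m²·K/W
Q = 163 × 24 / 3.121 = 1253 W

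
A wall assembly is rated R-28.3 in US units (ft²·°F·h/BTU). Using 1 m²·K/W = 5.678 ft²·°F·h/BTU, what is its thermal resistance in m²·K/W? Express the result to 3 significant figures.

4.98 m²·K/W

R_SI = 28.3/5.678 = 4.984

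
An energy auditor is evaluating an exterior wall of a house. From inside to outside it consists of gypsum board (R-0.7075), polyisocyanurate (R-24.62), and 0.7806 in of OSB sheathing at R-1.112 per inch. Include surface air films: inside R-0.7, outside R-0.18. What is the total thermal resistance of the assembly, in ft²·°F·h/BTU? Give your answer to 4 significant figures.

0.7806 × 1.112 = 0.86803
R_total = 0.7 + 0.7075 + 24.62 + 0.86803 + 0.18 = 27.076 ft²·°F·h/BTU

27.08 ft²·°F·h/BTU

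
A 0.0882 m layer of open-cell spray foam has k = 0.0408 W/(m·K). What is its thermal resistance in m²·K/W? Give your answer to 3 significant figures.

R = L/k = 0.0882/0.0408 = 2.162 m²·K/W

2.16 m²·K/W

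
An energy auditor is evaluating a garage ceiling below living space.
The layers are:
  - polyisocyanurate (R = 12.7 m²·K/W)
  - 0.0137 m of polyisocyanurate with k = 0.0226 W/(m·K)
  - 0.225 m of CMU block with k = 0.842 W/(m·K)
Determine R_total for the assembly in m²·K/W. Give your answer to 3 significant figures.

0.0137/0.0226 = 0.6062
0.225/0.842 = 0.2672
R_total = 12.7 + 0.6062 + 0.2672 = 13.57 m²·K/W

13.6 m²·K/W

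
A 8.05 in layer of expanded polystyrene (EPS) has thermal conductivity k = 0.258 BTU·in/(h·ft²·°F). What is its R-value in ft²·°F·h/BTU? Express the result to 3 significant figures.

31.2 ft²·°F·h/BTU

R = L/k = 8.05/0.258 = 31.2 ft²·°F·h/BTU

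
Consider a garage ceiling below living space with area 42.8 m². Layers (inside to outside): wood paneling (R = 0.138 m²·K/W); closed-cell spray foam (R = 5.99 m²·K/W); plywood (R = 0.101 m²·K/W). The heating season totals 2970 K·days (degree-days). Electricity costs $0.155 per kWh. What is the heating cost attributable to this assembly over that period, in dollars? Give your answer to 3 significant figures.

R_total = 0.138 + 5.99 + 0.101 = 6.229 m²·K/W
E = A × HDD × 24 / R / 1000 = 42.8 × 2970 × 24 / 6.229 / 1000 = 489.8 kWh
Cost = 489.8 × 0.155 = $75.91

75.9 dollars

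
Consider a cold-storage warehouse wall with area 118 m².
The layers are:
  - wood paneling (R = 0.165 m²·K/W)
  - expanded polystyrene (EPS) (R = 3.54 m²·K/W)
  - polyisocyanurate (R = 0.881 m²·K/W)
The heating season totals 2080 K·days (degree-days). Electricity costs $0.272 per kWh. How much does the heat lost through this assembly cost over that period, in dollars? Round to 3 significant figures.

349 dollars

R_total = 0.165 + 3.54 + 0.881 = 4.586 m²·K/W
E = A × HDD × 24 / R / 1000 = 118 × 2080 × 24 / 4.586 / 1000 = 1284 kWh
Cost = 1284 × 0.272 = $349.4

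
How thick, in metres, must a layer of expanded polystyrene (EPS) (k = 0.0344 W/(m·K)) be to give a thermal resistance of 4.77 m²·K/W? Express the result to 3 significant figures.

L = R·k = 4.77 × 0.0344 = 0.1641 m

0.164 m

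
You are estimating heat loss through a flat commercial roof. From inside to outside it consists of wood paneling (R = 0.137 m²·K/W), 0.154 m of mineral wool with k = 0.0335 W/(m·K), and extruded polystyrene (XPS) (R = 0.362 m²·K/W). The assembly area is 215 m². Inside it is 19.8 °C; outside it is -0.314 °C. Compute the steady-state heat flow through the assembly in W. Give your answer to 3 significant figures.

0.154/0.0335 = 4.597
R_total = 0.137 + 4.597 + 0.362 = 5.096 m²·K/W
Q = A·ΔT/R = 215 × (19.8 − (-0.314)) / 5.096 = 848.6 W

849 W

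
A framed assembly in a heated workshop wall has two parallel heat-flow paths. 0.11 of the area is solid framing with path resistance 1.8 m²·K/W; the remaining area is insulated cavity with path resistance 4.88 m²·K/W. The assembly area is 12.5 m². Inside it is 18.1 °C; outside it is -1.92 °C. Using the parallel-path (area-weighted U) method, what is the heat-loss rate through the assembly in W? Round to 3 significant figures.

60.9 W

U_eff = 0.89/4.88 + 0.11/1.8 = 0.1824 + 0.06111 = 0.2435
R_eff = 1/U_eff = 4.107 m²·K/W
Q = 12.5 × (18.1 − (-1.92)) / 4.107 = 60.93 W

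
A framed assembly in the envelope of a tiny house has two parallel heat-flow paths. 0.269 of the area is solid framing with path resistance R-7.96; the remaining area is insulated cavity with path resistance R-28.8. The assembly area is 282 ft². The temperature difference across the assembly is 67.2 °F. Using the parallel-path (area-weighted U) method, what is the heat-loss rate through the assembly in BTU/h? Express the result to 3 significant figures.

U_eff = 0.731/28.8 + 0.269/7.96 = 0.02538 + 0.03379 = 0.05918
R_eff = 1/U_eff = 16.9 ft²·°F·h/BTU
Q = 282 × 67.2 / 16.9 = 1121 BTU/h

1120 BTU/h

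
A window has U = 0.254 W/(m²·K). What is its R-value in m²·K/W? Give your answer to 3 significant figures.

R = 1/U = 1/0.254 = 3.937

3.94 m²·K/W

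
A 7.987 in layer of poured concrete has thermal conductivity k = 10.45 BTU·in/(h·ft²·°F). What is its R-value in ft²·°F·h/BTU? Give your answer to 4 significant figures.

0.7643 ft²·°F·h/BTU

R = L/k = 7.987/10.45 = 0.76431 ft²·°F·h/BTU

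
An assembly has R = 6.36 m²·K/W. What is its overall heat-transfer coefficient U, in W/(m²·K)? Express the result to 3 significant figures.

U = 1/R = 1/6.36 = 0.1572

0.157 W/(m²·K)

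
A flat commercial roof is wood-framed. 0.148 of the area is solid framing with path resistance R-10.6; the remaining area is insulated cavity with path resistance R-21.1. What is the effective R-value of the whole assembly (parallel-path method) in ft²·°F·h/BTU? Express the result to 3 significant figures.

18.4 ft²·°F·h/BTU

U_eff = 0.852/21.1 + 0.148/10.6 = 0.04038 + 0.01396 = 0.05434
R_eff = 1/U_eff = 18.4 ft²·°F·h/BTU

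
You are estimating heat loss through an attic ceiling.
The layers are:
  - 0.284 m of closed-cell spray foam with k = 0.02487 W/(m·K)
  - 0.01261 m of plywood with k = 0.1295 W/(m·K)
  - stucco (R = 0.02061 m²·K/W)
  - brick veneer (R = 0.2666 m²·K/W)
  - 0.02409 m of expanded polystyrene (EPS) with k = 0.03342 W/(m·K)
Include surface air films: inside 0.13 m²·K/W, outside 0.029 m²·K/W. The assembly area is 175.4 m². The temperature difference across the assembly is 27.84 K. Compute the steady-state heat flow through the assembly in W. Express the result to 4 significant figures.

0.284/0.02487 = 11.419
0.01261/0.1295 = 0.097375
0.02409/0.03342 = 0.72083
R_total = 0.13 + 11.419 + 0.097375 + 0.02061 + 0.2666 + 0.72083 + 0.029 = 12.684 m²·K/W
Q = A·ΔT/R = 175.4 × 27.84 / 12.684 = 384.99 W

385.0 W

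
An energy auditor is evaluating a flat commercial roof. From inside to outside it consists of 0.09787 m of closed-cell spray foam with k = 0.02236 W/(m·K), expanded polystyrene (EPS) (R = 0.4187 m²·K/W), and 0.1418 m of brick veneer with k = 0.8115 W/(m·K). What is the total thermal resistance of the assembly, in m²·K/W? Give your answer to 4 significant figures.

4.970 m²·K/W

0.09787/0.02236 = 4.377
0.1418/0.8115 = 0.17474
R_total = 4.377 + 0.4187 + 0.17474 = 4.9705 m²·K/W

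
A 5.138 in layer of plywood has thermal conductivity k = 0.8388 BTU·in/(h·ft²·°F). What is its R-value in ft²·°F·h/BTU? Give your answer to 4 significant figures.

R = L/k = 5.138/0.8388 = 6.1254 ft²·°F·h/BTU

6.125 ft²·°F·h/BTU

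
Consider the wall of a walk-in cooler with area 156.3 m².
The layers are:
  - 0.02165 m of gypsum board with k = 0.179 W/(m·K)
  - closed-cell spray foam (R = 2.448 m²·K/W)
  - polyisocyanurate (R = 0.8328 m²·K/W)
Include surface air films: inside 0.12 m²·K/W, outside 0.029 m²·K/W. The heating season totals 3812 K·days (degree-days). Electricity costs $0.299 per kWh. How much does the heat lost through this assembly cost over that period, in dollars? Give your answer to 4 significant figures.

0.02165/0.179 = 0.12095
R_total = 0.12 + 0.12095 + 2.448 + 0.8328 + 0.029 = 3.5507 m²·K/W
E = A × HDD × 24 / R / 1000 = 156.3 × 3812 × 24 / 3.5507 / 1000 = 4027.2 kWh
Cost = 4027.2 × 0.299 = $1204.1

1204 dollars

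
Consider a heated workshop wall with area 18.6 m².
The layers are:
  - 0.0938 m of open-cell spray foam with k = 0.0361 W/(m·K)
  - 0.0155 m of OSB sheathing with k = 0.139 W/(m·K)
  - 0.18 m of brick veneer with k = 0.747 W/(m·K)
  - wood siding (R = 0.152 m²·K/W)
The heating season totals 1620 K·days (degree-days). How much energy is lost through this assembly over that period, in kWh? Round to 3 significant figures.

0.0938/0.0361 = 2.598
0.0155/0.139 = 0.1115
0.18/0.747 = 0.241
R_total = 2.598 + 0.1115 + 0.241 + 0.152 = 3.103 m²·K/W
E = A × HDD × 24 / R / 1000 = 18.6 × 1620 × 24 / 3.103 / 1000 = 233.1 kWh

233 kWh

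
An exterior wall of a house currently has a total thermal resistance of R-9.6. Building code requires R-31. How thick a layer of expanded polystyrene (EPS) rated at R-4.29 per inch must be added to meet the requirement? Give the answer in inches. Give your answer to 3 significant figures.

ΔR = 31 − 9.6 = 21.4 ft²·°F·h/BTU
L = ΔR / (R/in) = 21.4/4.29 = 4.988 in

4.99 in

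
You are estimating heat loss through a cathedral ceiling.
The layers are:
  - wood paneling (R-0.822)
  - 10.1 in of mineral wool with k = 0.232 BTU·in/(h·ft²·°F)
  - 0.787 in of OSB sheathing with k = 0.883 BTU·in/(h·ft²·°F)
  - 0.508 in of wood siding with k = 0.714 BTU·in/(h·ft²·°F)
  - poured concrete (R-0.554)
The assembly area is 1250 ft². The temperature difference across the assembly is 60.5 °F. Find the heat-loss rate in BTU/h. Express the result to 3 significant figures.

10.1/0.232 = 43.53
0.787/0.883 = 0.8913
0.508/0.714 = 0.7115
R_total = 0.822 + 43.53 + 0.8913 + 0.7115 + 0.554 = 46.51 ft²·°F·h/BTU
Q = A·ΔT/R = 1250 × 60.5 / 46.51 = 1626 BTU/h

1630 BTU/h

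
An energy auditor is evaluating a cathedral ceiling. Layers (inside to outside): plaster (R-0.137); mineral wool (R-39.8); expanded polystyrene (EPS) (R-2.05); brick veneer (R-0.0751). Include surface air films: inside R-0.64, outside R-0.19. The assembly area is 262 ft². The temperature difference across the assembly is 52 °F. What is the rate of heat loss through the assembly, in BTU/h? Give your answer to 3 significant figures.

R_total = 0.64 + 0.137 + 39.8 + 2.05 + 0.0751 + 0.19 = 42.89 ft²·°F·h/BTU
Q = A·ΔT/R = 262 × 52 / 42.89 = 317.6 BTU/h

318 BTU/h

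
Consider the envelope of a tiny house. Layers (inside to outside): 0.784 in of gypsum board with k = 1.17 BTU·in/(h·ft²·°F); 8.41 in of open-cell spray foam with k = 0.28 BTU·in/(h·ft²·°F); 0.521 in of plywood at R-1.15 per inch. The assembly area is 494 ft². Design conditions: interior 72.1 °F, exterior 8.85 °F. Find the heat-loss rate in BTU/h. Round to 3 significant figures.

998 BTU/h

0.784/1.17 = 0.6701
8.41/0.28 = 30.04
0.521 × 1.15 = 0.5991
R_total = 0.6701 + 30.04 + 0.5991 = 31.3 ft²·°F·h/BTU
Q = A·ΔT/R = 494 × (72.1 − 8.85) / 31.3 = 998.1 BTU/h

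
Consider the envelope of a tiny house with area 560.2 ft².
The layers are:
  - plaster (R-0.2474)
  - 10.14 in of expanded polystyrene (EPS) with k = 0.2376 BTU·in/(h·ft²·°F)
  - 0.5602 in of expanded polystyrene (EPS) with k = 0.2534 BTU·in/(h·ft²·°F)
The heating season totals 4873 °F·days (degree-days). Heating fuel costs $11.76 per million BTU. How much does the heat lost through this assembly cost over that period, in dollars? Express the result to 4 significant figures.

10.14/0.2376 = 42.677
0.5602/0.2534 = 2.2107
R_total = 0.2474 + 42.677 + 2.2107 = 45.135 ft²·°F·h/BTU
E = A × HDD × 24 / R = 560.2 × 4873 × 24 / 45.135 = 1451600 BTU
Cost = 1451600/10⁶ × 11.76 = $17.07

17.07 dollars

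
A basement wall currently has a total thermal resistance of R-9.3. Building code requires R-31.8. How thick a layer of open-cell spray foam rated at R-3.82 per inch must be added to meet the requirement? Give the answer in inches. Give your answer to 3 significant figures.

ΔR = 31.8 − 9.3 = 22.5 ft²·°F·h/BTU
L = ΔR / (R/in) = 22.5/3.82 = 5.89 in

5.89 in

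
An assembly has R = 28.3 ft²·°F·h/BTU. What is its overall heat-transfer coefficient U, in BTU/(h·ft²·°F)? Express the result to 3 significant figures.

U = 1/R = 1/28.3 = 0.03534

0.0353 BTU/(h·ft²·°F)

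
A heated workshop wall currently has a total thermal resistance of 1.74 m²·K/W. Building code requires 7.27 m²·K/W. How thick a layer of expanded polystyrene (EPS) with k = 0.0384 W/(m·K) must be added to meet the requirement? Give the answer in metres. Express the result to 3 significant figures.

ΔR = 7.27 − 1.74 = 5.53 m²·K/W
L = ΔR × k = 5.53 × 0.0384 = 0.2124 m

0.212 m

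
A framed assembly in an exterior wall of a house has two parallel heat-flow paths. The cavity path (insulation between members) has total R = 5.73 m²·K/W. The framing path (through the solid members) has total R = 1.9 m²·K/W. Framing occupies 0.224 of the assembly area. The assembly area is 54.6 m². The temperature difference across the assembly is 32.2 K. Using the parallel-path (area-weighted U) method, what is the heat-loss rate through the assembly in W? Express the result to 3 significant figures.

445 W

U_eff = 0.776/5.73 + 0.224/1.9 = 0.1354 + 0.1179 = 0.2533
R_eff = 1/U_eff = 3.948 m²·K/W
Q = 54.6 × 32.2 / 3.948 = 445.4 W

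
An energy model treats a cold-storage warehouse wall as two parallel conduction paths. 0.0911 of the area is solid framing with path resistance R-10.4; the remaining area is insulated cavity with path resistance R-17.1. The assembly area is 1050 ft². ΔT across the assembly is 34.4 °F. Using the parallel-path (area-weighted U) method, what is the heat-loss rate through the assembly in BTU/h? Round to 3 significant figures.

2240 BTU/h

U_eff = 0.9089/17.1 + 0.0911/10.4 = 0.05315 + 0.00876 = 0.06191
R_eff = 1/U_eff = 16.15 ft²·°F·h/BTU
Q = 1050 × 34.4 / 16.15 = 2236 BTU/h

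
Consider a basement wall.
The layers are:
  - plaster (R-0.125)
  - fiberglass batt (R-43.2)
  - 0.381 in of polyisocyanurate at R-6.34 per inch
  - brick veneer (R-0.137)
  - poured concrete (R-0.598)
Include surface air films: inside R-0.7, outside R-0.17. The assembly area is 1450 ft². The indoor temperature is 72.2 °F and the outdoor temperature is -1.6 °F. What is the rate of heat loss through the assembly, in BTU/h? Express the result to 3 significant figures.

0.381 × 6.34 = 2.416
R_total = 0.7 + 0.125 + 43.2 + 2.416 + 0.137 + 0.598 + 0.17 = 47.35 ft²·°F·h/BTU
Q = A·ΔT/R = 1450 × (72.2 − (-1.6)) / 47.35 = 2260 BTU/h

2260 BTU/h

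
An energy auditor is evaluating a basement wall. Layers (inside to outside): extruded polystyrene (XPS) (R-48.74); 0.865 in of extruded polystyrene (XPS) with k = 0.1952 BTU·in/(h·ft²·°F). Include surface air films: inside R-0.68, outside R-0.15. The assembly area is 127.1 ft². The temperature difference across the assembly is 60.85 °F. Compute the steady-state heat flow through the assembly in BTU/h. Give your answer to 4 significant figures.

143.2 BTU/h

0.865/0.1952 = 4.4314
R_total = 0.68 + 48.74 + 4.4314 + 0.15 = 54.001 ft²·°F·h/BTU
Q = A·ΔT/R = 127.1 × 60.85 / 54.001 = 143.22 BTU/h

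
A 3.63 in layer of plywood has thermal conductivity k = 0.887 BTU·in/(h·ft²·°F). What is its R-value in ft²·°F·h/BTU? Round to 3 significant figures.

4.09 ft²·°F·h/BTU

R = L/k = 3.63/0.887 = 4.092 ft²·°F·h/BTU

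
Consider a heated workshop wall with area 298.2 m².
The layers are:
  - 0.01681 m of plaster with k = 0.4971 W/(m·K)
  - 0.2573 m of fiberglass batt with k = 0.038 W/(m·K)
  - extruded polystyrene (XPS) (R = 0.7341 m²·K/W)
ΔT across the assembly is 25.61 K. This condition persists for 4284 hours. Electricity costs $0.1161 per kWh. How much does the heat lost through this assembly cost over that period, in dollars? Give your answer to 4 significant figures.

0.01681/0.4971 = 0.033816
0.2573/0.038 = 6.7711
R_total = 0.033816 + 6.7711 + 0.7341 = 7.539 m²·K/W
Q = 298.2 × 25.61 / 7.539 = 1013 W
E = 1013 W × 4284 h / 1000 = 4339.7 kWh
Cost = 4339.7 × 0.1161 = $503.83

503.8 dollars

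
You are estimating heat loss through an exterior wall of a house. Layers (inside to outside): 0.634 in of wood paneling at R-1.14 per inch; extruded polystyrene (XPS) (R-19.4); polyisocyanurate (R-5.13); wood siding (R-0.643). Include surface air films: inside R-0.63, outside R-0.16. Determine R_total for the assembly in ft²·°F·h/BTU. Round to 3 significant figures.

0.634 × 1.14 = 0.7228
R_total = 0.63 + 0.7228 + 19.4 + 5.13 + 0.643 + 0.16 = 26.69 ft²·°F·h/BTU

26.7 ft²·°F·h/BTU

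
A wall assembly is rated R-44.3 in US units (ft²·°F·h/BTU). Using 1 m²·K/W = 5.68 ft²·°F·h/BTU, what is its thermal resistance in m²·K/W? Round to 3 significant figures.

R_SI = 44.3/5.68 = 7.799

7.80 m²·K/W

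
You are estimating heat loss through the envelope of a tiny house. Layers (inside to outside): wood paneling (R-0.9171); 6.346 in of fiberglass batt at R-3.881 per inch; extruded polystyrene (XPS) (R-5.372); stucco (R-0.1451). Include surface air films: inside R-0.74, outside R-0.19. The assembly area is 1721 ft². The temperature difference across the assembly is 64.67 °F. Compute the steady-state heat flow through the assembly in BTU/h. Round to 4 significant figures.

3479 BTU/h

6.346 × 3.881 = 24.629
R_total = 0.74 + 0.9171 + 24.629 + 5.372 + 0.1451 + 0.19 = 31.993 ft²·°F·h/BTU
Q = A·ΔT/R = 1721 × 64.67 / 31.993 = 3478.8 BTU/h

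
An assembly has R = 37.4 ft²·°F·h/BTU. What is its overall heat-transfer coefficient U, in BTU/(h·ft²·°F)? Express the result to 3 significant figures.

0.0267 BTU/(h·ft²·°F)

U = 1/R = 1/37.4 = 0.02674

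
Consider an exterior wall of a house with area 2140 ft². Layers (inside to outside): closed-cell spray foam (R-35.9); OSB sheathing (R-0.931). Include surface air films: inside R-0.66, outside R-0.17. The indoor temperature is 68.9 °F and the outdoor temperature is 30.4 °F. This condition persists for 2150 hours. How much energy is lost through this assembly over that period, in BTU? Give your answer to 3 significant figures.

4700000 BTU

R_total = 0.66 + 35.9 + 0.931 + 0.17 = 37.66 ft²·°F·h/BTU
Q = 2140 × (68.9 − 30.4) / 37.66 = 2188 BTU/h
E = 2188 × 2150 = 4703000 BTU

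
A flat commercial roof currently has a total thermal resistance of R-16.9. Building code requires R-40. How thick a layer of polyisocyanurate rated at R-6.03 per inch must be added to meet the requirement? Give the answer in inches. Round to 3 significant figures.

ΔR = 40 − 16.9 = 23.1 ft²·°F·h/BTU
L = ΔR / (R/in) = 23.1/6.03 = 3.831 in

3.83 in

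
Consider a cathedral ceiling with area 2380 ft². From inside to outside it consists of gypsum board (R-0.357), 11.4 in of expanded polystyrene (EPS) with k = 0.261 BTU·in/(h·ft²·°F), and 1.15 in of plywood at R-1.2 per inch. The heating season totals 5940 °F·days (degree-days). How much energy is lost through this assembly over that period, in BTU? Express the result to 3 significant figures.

7470000 BTU

11.4/0.261 = 43.68
1.15 × 1.2 = 1.38
R_total = 0.357 + 43.68 + 1.38 = 45.42 ft²·°F·h/BTU
E = A × HDD × 24 / R = 2380 × 5940 × 24 / 45.42 = 7471000 BTU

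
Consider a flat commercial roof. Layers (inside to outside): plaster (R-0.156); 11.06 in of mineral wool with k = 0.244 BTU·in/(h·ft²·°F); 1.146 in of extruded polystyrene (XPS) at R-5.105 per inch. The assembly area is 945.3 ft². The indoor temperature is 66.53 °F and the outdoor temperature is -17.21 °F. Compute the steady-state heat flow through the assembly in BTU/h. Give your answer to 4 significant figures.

11.06/0.244 = 45.328
1.146 × 5.105 = 5.8503
R_total = 0.156 + 45.328 + 5.8503 = 51.334 ft²·°F·h/BTU
Q = A·ΔT/R = 945.3 × (66.53 − (-17.21)) / 51.334 = 1542 BTU/h

1542 BTU/h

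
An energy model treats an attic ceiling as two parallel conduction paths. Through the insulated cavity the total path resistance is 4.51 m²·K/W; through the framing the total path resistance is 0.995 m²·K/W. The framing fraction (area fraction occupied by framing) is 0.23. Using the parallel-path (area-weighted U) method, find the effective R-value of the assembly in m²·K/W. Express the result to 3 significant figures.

U_eff = 0.77/4.51 + 0.23/0.995 = 0.1707 + 0.2312 = 0.4019
R_eff = 1/U_eff = 2.488 m²·K/W

2.49 m²·K/W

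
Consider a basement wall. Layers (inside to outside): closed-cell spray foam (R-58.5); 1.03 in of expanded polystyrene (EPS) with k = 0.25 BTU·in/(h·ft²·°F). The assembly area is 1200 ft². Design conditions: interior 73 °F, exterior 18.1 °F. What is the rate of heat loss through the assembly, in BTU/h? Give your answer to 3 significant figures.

1050 BTU/h

1.03/0.25 = 4.12
R_total = 58.5 + 4.12 = 62.62 ft²·°F·h/BTU
Q = A·ΔT/R = 1200 × (73 − 18.1) / 62.62 = 1052 BTU/h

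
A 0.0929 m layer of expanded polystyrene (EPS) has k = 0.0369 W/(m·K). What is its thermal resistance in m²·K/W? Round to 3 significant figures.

R = L/k = 0.0929/0.0369 = 2.518 m²·K/W

2.52 m²·K/W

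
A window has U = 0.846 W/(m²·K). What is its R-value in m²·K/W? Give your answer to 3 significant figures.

R = 1/U = 1/0.846 = 1.182

1.18 m²·K/W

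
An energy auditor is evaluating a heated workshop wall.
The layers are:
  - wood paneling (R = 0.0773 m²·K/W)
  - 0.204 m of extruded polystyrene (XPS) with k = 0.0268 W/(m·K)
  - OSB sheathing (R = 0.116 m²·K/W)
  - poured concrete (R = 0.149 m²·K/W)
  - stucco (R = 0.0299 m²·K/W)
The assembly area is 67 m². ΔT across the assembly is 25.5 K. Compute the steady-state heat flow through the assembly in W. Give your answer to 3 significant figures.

214 W

0.204/0.0268 = 7.612
R_total = 0.0773 + 7.612 + 0.116 + 0.149 + 0.0299 = 7.984 m²·K/W
Q = A·ΔT/R = 67 × 25.5 / 7.984 = 214 W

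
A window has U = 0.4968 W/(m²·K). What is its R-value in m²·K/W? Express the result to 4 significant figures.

2.013 m²·K/W

R = 1/U = 1/0.4968 = 2.0129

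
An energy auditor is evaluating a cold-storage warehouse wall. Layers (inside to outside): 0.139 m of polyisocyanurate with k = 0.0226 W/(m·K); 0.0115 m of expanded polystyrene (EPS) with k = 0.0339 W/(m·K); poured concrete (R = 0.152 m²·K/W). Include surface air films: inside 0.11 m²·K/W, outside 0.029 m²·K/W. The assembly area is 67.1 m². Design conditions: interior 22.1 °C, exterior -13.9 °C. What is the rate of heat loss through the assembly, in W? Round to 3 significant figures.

356 W

0.139/0.0226 = 6.15
0.0115/0.0339 = 0.3392
R_total = 0.11 + 6.15 + 0.3392 + 0.152 + 0.029 = 6.781 m²·K/W
Q = A·ΔT/R = 67.1 × (22.1 − (-13.9)) / 6.781 = 356.2 W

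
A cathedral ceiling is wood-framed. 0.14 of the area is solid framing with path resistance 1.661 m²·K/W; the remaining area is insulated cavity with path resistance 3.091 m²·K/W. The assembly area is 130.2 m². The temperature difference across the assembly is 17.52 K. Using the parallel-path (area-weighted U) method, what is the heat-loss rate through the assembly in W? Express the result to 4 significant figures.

U_eff = 0.86/3.091 + 0.14/1.661 = 0.27823 + 0.084287 = 0.36251
R_eff = 1/U_eff = 2.7585 m²·K/W
Q = 130.2 × 17.52 / 2.7585 = 826.93 W

826.9 W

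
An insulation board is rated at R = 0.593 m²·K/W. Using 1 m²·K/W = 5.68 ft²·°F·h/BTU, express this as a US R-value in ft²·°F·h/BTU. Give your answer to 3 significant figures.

3.37 ft²·°F·h/BTU

R_US = 0.593 × 5.68 = 3.368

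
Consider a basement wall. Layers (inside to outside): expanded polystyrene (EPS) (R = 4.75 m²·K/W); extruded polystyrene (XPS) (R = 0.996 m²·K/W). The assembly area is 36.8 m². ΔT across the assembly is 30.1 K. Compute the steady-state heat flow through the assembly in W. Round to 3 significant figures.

R_total = 4.75 + 0.996 = 5.746 m²·K/W
Q = A·ΔT/R = 36.8 × 30.1 / 5.746 = 192.8 W

193 W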